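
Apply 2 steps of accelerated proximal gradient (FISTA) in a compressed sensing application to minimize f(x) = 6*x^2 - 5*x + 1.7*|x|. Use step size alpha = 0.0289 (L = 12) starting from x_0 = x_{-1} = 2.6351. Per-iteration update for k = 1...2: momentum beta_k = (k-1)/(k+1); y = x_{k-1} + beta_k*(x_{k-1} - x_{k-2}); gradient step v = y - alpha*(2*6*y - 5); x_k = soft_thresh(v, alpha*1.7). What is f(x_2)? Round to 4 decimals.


FISTA on f(x) = 6*x^2 - 5*x + 1.7*|x|
L = 12, alpha = 0.0289
Iteration 1: beta = 0.0, y = 2.6351 + 0.0*(2.6351 - 2.6351) = 2.6351
  grad(y) = 26.6212, v = y - alpha*grad = 1.8657
  prox(v) = soft_thresh(1.8657, 0.0491) = 1.8166
Iteration 2: beta = 0.3333, y = 1.8166 + 0.3333*(1.8166 - 2.6351) = 1.5438
  grad(y) = 13.5255, v = y - alpha*grad = 1.1529
  prox(v) = soft_thresh(1.1529, 0.0491) = 1.1038
f(x_2) = 6*1.1038^2 - 5*1.1038 + 1.7*|1.1038| = 3.6674


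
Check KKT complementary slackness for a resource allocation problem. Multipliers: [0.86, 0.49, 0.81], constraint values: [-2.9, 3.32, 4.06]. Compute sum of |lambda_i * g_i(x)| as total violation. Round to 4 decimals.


KKT complementary slackness check:
lambda_1 * g_1 = 0.86 * -2.9 = -2.494
lambda_2 * g_2 = 0.49 * 3.32 = 1.6268
lambda_3 * g_3 = 0.81 * 4.06 = 3.2886
Total violation = 2.494 + 1.6268 + 3.2886 = 7.4094


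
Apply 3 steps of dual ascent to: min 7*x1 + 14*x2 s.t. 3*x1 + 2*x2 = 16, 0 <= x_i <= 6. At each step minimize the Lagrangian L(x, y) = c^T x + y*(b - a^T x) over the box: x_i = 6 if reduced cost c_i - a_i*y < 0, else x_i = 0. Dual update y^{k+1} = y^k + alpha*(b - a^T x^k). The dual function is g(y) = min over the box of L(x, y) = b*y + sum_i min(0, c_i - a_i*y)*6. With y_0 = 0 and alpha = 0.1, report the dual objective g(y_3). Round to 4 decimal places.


Dual ascent for LP: min 7*x1 + 14*x2, 3*x1 + 2*x2 = 16, 0 <= x_i <= 6
Step 1: y^k = 0.0, reduced costs: (7.0, 14.0)
  x^k = (0.0, 0.0), subgradient = b - a^T x = 16.0
  y^{k+1} = 0.0 + 0.1*16.0 = 1.6
Step 2: y^k = 1.6, reduced costs: (2.2, 10.8)
  x^k = (0.0, 0.0), subgradient = b - a^T x = 16.0
  y^{k+1} = 1.6 + 0.1*16.0 = 3.2
Step 3: y^k = 3.2, reduced costs: (-2.6, 7.6)
  x^k = (6.0, 0.0), subgradient = b - a^T x = -2.0
  y^{k+1} = 3.2 + 0.1*-2.0 = 3.0
Dual objective at y_3 = 3.0: reduced costs (-2.0, 8.0), box minimizer x = (6.0, 0.0)
g(y_3) = b*y + (c1 - a1*y)*x1 + (c2 - a2*y)*x2 = 16*3.0 + (-2.0)*6.0 + 8.0*0.0 = 48.0 - 12.0 + 0.0 = 36.0


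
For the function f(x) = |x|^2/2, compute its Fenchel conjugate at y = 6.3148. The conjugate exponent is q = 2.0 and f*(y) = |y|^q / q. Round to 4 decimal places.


The conjugate exponent q satisfies 1/p + 1/q = 1.
p = 2, so q = 2/(2 - 1) = 2.0
|y|^q = 6.3148^2.0 = 39.8767
f*(6.3148) = 39.8767 / 2.0 = 19.9383


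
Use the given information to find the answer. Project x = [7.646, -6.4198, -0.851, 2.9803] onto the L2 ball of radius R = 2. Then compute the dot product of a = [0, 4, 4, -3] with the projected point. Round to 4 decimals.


Step 1: Compute ||x|| (intermediates to 6 decimals).
||x|| = sqrt(7.646^2 + (-6.4198)^2 + (-0.851)^2 + 2.9803^2) = 10.453781
Step 2: Project.
Since ||x|| > R, scale = R/||x|| = 2/10.453781 = 0.191318, proj(x) = scale * x
proj(x) = [1.462817, -1.228223, -0.162812, 0.570185]
Step 3: Dot product.
a^T * proj(x) = 0*1.462817 + 4*(-1.228223) + 4*(-0.162812) - 3*0.570185 = -7.2747


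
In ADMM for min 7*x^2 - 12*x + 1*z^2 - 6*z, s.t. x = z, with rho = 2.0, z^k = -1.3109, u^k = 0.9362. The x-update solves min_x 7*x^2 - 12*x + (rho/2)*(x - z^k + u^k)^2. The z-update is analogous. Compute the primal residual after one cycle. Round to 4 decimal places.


ADMM iteration with rho = 2.0, z^k = -1.3109, u^k = 0.9362
Step 1: x-update.
Minimize 7*x^2 - 12*x + (2.0/2)*(x + 1.3109 + 0.9362)^2
FOC: (2*7 + 2.0)*x = 12 + 2.0*(-1.3109 - 0.9362)
x^{k+1} = 0.4691
Step 2: z-update.
Minimize 1*z^2 - 6*z + (2.0/2)*(0.4691 - z + 0.9362)^2
FOC: (2*1 + 2.0)*z = 6 + 2.0*(0.4691 + 0.9362)
z^{k+1} = 2.2027
Step 3: u-update.
u^{k+1} = 0.9362 + 0.4691 - 2.2027 = -0.7973
Step 4: Primal residual = |0.4691 - 2.2027| = 1.7335


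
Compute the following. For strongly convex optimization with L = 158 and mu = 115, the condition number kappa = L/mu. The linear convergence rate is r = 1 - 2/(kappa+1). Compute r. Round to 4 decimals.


Step 1: Compute the condition number.
kappa = L/mu = 158/115 = 1.3739
Step 2: Compute the convergence rate.
r = 1 - 2/(kappa + 1) = 1 - 2*mu/(L + mu) = (L - mu)/(L + mu) = 43/273 = 0.1575


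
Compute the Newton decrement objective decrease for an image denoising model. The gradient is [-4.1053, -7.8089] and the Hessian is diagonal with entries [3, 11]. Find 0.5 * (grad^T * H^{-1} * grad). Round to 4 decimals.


Step 1: H is diagonal, so H^(-1) * g = [-1.3684, -0.7099].
Step 2: g^T H^(-1) g = sum_i g_i^2 / H_ii
  = (-4.1053)^2/3 + (-7.8089)^2/11
  = 5.6178 + 5.5435 = 11.1614
Step 3: Objective decrease = 0.5 * g^T H^(-1) g = 5.5807


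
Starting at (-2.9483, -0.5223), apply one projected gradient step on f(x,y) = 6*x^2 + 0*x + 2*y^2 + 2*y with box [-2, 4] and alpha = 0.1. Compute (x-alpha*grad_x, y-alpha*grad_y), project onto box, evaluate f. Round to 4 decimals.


Step 1: Compute gradient at (-2.9483, -0.5223).
grad_x = 2*6*-2.9483 + 0 = -35.3796
grad_y = 2*2*-0.5223 + 2 = -0.0892
Step 2: Gradient step.
x_raw = -2.9483 - 0.1*-35.3796 = 0.5897
y_raw = -0.5223 - 0.1*-0.0892 = -0.5134
Step 3: Project onto [-2, 4].
x_proj = clip(0.5897) = 0.5897
y_proj = clip(-0.5134) = -0.5134
Step 4: Evaluate f.
f(0.5897, -0.5134) = 1.5866


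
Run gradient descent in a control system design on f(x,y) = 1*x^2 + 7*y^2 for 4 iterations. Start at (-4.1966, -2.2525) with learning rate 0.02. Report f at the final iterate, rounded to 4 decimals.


Gradient descent on f(x,y) = 1*x^2 + 7*y^2.
Starting point: (-4.1966, -2.2525), alpha = 0.02
Step 1: grad_x = 2*1*-4.1966 = -8.3932, grad_y = 2*7*-2.2525 = -31.535
  x_1 = -4.1966 - 0.02*-8.3932 = -4.0287
  y_1 = -2.2525 - 0.02*-31.535 = -1.6218
Step 2: grad_x = 2*1*-4.0287 = -8.0575, grad_y = 2*7*-1.6218 = -22.7052
  x_2 = -4.0287 - 0.02*-8.0575 = -3.8676
  y_2 = -1.6218 - 0.02*-22.7052 = -1.1677
Step 3: grad_x = 2*1*-3.8676 = -7.7352, grad_y = 2*7*-1.1677 = -16.3477
  x_3 = -3.8676 - 0.02*-7.7352 = -3.7129
  y_3 = -1.1677 - 0.02*-16.3477 = -0.8407
Step 4: grad_x = 2*1*-3.7129 = -7.4258, grad_y = 2*7*-0.8407 = -11.7704
  x_4 = -3.7129 - 0.02*-7.4258 = -3.5644
  y_4 = -0.8407 - 0.02*-11.7704 = -0.6053
f(-3.5644, -0.6053) = 1*(-3.5644)^2 + 7*(-0.6053)^2 = 15.2697


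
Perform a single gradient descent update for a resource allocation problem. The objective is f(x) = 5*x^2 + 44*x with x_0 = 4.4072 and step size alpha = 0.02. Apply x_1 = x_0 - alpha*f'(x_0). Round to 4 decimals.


We compute the gradient at x_0 and apply the update.
f'(x) = 10*x + 44
f'(4.4072) = 10*4.4072 + 44 = 88.072
x_1 = 4.4072 - 0.02*88.072 = 2.6458


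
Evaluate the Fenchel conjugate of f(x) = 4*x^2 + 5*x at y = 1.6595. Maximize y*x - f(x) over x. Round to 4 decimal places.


f*(y) = sup_x {y*x - a*x^2 - b*x} = sup_x {(y-b)*x - a*x^2}
FOC: (y - b) - 2a*x = 0 => x* = (y - b)/(2a)
x* = (1.6595 - 5)/(2*4) = -0.4176
f*(1.6595) = (y-b)^2/(4a) = (1.6595 - 5)^2/(4*4)
= 11.1589/16 = 0.6974


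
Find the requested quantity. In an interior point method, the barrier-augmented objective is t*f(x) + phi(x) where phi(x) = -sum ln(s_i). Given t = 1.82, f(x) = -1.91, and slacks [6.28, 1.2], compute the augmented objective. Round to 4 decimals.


Step 1: Compute log-barrier.
ln values: [1.8374, 0.1823]
phi = -(1.8374 + 0.1823) = -2.0197
Step 2: Compute augmented objective.
t*f(x) = 1.82*-1.91 = -3.4762
Total = -3.4762 - 2.0197 = -5.4959


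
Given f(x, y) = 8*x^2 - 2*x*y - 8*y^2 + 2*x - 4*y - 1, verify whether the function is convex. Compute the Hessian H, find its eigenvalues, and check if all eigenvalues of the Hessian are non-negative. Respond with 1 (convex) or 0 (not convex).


The Hessian of f(x,y) = 8*x^2 - 2*x*y - 8*y^2 + 2*x - 4*y - 1 is:
H = [[16, -2], [-2, -16]]
Trace = 16 - 16 = 0
Determinant = 16*-16 - (-2)^2 = -260
Discriminant = (0)^2 - 4*-260 = 1040.0
Eigenvalues: lambda_1 = -16.1245, lambda_2 = 16.1245
The function is not convex.

0


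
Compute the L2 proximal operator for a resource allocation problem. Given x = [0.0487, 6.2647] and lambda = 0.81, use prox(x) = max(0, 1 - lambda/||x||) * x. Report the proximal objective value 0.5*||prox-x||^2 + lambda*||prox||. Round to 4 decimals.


Step 1: Compute ||x||.
||x|| = 6.2649
Step 2: Compute scaling factor.
scale = max(0, 1 - 0.81/6.2649) = 0.8707
Step 3: prox(x) = [0.0424, 5.4547]
||prox(x)|| = 5.4549
Step 4: Proximal objective.
0.5*||prox-x||^2 = 0.3281
lambda*||prox|| = 4.4185
Total = 4.7465


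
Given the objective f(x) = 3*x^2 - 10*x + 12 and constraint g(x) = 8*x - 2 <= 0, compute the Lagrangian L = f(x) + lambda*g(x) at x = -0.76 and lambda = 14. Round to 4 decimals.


Step 1: Evaluate f(x).
f(-0.76) = 3*(-0.76)^2 - 10*(-0.76) + 12 = 21.3328
Step 2: Evaluate g(x).
g(-0.76) = 8*-0.76 - 2 = -8.08
Step 3: Compute Lagrangian.
L = 21.3328 + 14*-8.08 = -91.7872


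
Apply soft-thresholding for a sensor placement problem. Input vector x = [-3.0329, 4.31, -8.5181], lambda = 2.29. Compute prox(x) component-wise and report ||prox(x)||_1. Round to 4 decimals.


Soft-thresholding with lambda = 2.29:
prox(-3.0329) = sign(-3.0329)*max(|-3.0329| - 2.29, 0) = -0.7429
prox(4.31) = sign(4.31)*max(|4.31| - 2.29, 0) = 2.02
prox(-8.5181) = sign(-8.5181)*max(|-8.5181| - 2.29, 0) = -6.2281
prox(x) = [-0.7429, 2.02, -6.2281]
||prox(x)||_1 = 0.7429 + 2.02 + 6.2281 = 8.991


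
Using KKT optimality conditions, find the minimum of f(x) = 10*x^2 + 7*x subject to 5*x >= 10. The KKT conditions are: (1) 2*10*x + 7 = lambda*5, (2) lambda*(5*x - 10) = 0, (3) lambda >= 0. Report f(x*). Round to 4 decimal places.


Step 1: Try lambda = 0 (constraint inactive).
x_unc = -7/(2*10) = -0.35
Check: 5*-0.35 = -1.75 < 10 -- violated!
Step 2: Constraint must be active: 5*x = 10
x* = 10/5 = 2.0
lambda = (2*10*2.0 + 7)/5 = 9.4
Step 3: Compute optimal value.
f(x*) = 10*2.0^2 + 7*2.0 = 54.0


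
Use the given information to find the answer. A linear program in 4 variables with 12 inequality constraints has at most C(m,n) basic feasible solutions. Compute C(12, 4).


Each vertex corresponds to some choice of n active constraints out of m, so the number of vertices is at most C(m, n) = m! / (n!(m-n)!).
m = 12, n = 4
Numerator: 12 * 11 * 10 * 9
Denominator: 4! = 24
C(12, 4) = 495


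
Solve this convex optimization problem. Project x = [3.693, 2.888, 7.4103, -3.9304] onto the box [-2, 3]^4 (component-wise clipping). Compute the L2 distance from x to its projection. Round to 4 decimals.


Project each component onto [-2, 3].
clip(3.693) = 3.0, clip(2.888) = 2.888, clip(7.4103) = 3.0, clip(-3.9304) = -2.0
Projection = [3.0, 2.888, 3.0, -2.0]
Squared diffs: [0.4802, 0.0, 19.4507, 3.7264]
Distance = sqrt(23.6573) = 4.8639


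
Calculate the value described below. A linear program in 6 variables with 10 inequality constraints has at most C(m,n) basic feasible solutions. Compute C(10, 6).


Each vertex corresponds to some choice of n active constraints out of m, so the number of vertices is at most C(m, n) = m! / (n!(m-n)!).
m = 10, n = 6
Numerator: 10 * 9 * 8 * 7 * 6 * 5
Denominator: 6! = 720
C(10, 6) = 210


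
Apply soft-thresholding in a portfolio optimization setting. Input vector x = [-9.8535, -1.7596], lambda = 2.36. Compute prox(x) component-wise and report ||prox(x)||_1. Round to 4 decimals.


Soft-thresholding with lambda = 2.36:
prox(-9.8535) = sign(-9.8535)*max(|-9.8535| - 2.36, 0) = -7.4935
prox(-1.7596) = sign(-1.7596)*max(|-1.7596| - 2.36, 0) = 0.0
prox(x) = [-7.4935, 0.0]
||prox(x)||_1 = 7.4935 + 0.0 = 7.4935


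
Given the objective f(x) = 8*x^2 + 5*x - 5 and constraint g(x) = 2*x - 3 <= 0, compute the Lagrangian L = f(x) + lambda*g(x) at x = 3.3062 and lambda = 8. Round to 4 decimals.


Step 1: Evaluate f(x).
f(3.3062) = 8*3.3062^2 + 5*3.3062 - 5 = 98.9787
Step 2: Evaluate g(x).
g(3.3062) = 2*3.3062 - 3 = 3.6124
Step 3: Compute Lagrangian.
L = 98.9787 + 8*3.6124 = 127.8779


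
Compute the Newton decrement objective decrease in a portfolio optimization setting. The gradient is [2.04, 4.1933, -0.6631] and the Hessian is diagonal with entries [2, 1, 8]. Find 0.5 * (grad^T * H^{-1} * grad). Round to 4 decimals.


Step 1: H is diagonal, so H^(-1) * g = [1.02, 4.1933, -0.0829].
Step 2: g^T H^(-1) g = sum_i g_i^2 / H_ii
  = (2.04)^2/2 + (4.1933)^2/1 + (-0.6631)^2/8
  = 2.0808 + 17.5838 + 0.055 = 19.7195
Step 3: Objective decrease = 0.5 * g^T H^(-1) g = 9.8598


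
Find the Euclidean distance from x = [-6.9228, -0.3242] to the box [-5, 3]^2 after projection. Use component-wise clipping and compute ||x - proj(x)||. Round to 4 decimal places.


Project each component onto [-5, 3].
clip(-6.9228) = -5.0, clip(-0.3242) = -0.3242
Projection = [-5.0, -0.3242]
Squared diffs: [3.6972, 0.0]
Distance = sqrt(3.6972) = 1.9228


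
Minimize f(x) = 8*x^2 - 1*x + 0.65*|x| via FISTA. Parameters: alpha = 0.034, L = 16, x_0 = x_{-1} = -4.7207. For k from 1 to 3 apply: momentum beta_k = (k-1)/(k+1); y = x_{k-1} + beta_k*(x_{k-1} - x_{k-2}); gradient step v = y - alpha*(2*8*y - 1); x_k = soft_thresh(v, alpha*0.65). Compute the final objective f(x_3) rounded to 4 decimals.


FISTA on f(x) = 8*x^2 - 1*x + 0.65*|x|
L = 16, alpha = 0.034
Iteration 1: beta = 0.0, y = -4.7207 + 0.0*(-4.7207 + 4.7207) = -4.7207
  grad(y) = -76.5312, v = y - alpha*grad = -2.1186
  prox(v) = soft_thresh(-2.1186, 0.0221) = -2.0965
Iteration 2: beta = 0.3333, y = -2.0965 + 0.3333*(-2.0965 + 4.7207) = -1.2218
  grad(y) = -20.5491, v = y - alpha*grad = -0.5231
  prox(v) = soft_thresh(-0.5231, 0.0221) = -0.501
Iteration 3: beta = 0.5, y = -0.501 + 0.5*(-0.501 + 2.0965) = 0.2967
  grad(y) = 3.7471, v = y - alpha*grad = 0.1693
  prox(v) = soft_thresh(0.1693, 0.0221) = 0.1472
f(x_3) = 8*0.1472^2 - 1*0.1472 + 0.65*|0.1472| = 0.1218


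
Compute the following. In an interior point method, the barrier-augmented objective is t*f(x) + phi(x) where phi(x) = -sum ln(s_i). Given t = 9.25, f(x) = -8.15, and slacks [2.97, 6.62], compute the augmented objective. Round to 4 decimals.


Step 1: Compute log-barrier.
ln values: [1.0886, 1.8901]
phi = -(1.0886 + 1.8901) = -2.9787
Step 2: Compute augmented objective.
t*f(x) = 9.25*-8.15 = -75.3875
Total = -75.3875 - 2.9787 = -78.3662


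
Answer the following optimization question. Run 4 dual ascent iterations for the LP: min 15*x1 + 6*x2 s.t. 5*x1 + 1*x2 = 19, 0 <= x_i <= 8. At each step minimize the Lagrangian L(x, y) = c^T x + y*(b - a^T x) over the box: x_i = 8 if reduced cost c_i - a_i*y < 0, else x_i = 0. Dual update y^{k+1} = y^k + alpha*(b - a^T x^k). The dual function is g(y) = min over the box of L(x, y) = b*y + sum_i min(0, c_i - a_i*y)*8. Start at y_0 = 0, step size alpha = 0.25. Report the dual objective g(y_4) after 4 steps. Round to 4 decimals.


Dual ascent for LP: min 15*x1 + 6*x2, 5*x1 + 1*x2 = 19, 0 <= x_i <= 8
Step 1: y^k = 0.0, reduced costs: (15.0, 6.0)
  x^k = (0.0, 0.0), subgradient = b - a^T x = 19.0
  y^{k+1} = 0.0 + 0.25*19.0 = 4.75
Step 2: y^k = 4.75, reduced costs: (-8.75, 1.25)
  x^k = (8.0, 0.0), subgradient = b - a^T x = -21.0
  y^{k+1} = 4.75 + 0.25*-21.0 = -0.5
Step 3: y^k = -0.5, reduced costs: (17.5, 6.5)
  x^k = (0.0, 0.0), subgradient = b - a^T x = 19.0
  y^{k+1} = -0.5 + 0.25*19.0 = 4.25
Step 4: y^k = 4.25, reduced costs: (-6.25, 1.75)
  x^k = (8.0, 0.0), subgradient = b - a^T x = -21.0
  y^{k+1} = 4.25 + 0.25*-21.0 = -1.0
Dual objective at y_4 = -1.0: reduced costs (20.0, 7.0), box minimizer x = (0.0, 0.0)
g(y_4) = b*y + (c1 - a1*y)*x1 + (c2 - a2*y)*x2 = 19*(-1.0) + 20.0*0.0 + 7.0*0.0 = -19.0 + 0.0 + 0.0 = -19.0


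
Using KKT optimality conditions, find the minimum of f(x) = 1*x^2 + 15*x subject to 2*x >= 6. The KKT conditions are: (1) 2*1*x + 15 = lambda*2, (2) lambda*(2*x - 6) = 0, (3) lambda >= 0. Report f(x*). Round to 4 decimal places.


Step 1: Try lambda = 0 (constraint inactive).
x_unc = -15/(2*1) = -7.5
Check: 2*-7.5 = -15.0 < 6 -- violated!
Step 2: Constraint must be active: 2*x = 6
x* = 6/2 = 3.0
lambda = (2*1*3.0 + 15)/2 = 10.5
Step 3: Compute optimal value.
f(x*) = 1*3.0^2 + 15*3.0 = 54.0


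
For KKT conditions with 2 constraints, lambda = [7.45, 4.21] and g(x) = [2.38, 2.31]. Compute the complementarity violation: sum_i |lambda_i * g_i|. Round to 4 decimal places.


KKT complementary slackness check:
lambda_1 * g_1 = 7.45 * 2.38 = 17.731
lambda_2 * g_2 = 4.21 * 2.31 = 9.7251
Total violation = 17.731 + 9.7251 = 27.4561


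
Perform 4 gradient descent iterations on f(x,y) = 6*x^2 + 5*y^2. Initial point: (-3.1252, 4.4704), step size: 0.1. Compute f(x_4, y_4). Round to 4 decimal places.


Gradient descent on f(x,y) = 6*x^2 + 5*y^2.
Starting point: (-3.1252, 4.4704), alpha = 0.1
Step 1: grad_x = 2*6*-3.1252 = -37.5024, grad_y = 2*5*4.4704 = 44.704
  x_1 = -3.1252 - 0.1*-37.5024 = 0.625
  y_1 = 4.4704 - 0.1*44.704 = 0.0
Step 2: grad_x = 2*6*0.625 = 7.5005, grad_y = 2*5*0.0 = 0.0
  x_2 = 0.625 - 0.1*7.5005 = -0.125
  y_2 = 0.0 - 0.1*0.0 = 0.0
Step 3: grad_x = 2*6*-0.125 = -1.5001, grad_y = 2*5*0.0 = 0.0
  x_3 = -0.125 - 0.1*-1.5001 = 0.025
  y_3 = 0.0 - 0.1*0.0 = 0.0
Step 4: grad_x = 2*6*0.025 = 0.3, grad_y = 2*5*0.0 = 0.0
  x_4 = 0.025 - 0.1*0.3 = -0.005
  y_4 = 0.0 - 0.1*0.0 = 0.0
f(-0.005, 0.0) = 6*(-0.005)^2 + 5*0.0^2 = 0.0002


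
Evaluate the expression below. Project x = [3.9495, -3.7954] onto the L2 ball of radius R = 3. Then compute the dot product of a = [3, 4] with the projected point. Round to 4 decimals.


Step 1: Compute ||x|| (intermediates to 6 decimals).
||x|| = sqrt(3.9495^2 + (-3.7954)^2) = 5.477555
Step 2: Project.
Since ||x|| > R, scale = R/||x|| = 3/5.477555 = 0.54769, proj(x) = scale * x
proj(x) = [2.163102, -2.078703]
Step 3: Dot product.
a^T * proj(x) = 3*2.163102 + 4*(-2.078703) = -1.8255


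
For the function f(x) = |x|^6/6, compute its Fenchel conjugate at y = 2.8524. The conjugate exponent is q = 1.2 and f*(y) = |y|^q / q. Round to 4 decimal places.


The conjugate exponent q satisfies 1/p + 1/q = 1.
p = 6, so q = 6/(6 - 1) = 1.2
|y|^q = 2.8524^1.2 = 3.5176
f*(2.8524) = 3.5176 / 1.2 = 2.9314


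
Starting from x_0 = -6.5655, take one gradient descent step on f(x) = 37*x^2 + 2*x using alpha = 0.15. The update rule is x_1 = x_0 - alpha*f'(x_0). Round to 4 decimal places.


We compute the gradient at x_0 and apply the update.
f'(x) = 74*x + 2
f'(-6.5655) = 74*-6.5655 + 2 = -483.847
x_1 = -6.5655 - 0.15*-483.847 = 66.0116


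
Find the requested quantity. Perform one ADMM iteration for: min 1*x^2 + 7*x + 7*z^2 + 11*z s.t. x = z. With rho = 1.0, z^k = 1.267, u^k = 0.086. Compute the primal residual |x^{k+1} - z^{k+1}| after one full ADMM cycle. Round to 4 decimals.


ADMM iteration with rho = 1.0, z^k = 1.267, u^k = 0.086
Step 1: x-update.
Minimize 1*x^2 + 7*x + (1.0/2)*(x - 1.267 + 0.086)^2
FOC: (2*1 + 1.0)*x = -7 + 1.0*(1.267 - 0.086)
x^{k+1} = -1.9397
Step 2: z-update.
Minimize 7*z^2 + 11*z + (1.0/2)*(-1.9397 - z + 0.086)^2
FOC: (2*7 + 1.0)*z = -11 + 1.0*(-1.9397 + 0.086)
z^{k+1} = -0.8569
Step 3: u-update.
u^{k+1} = 0.086 - 1.9397 + 0.8569 = -0.9968
Step 4: Primal residual = |-1.9397 + 0.8569| = 1.0828


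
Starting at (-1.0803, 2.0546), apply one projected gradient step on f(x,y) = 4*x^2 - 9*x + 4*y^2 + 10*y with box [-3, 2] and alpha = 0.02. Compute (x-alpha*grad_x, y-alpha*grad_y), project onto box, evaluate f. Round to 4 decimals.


Step 1: Compute gradient at (-1.0803, 2.0546).
grad_x = 2*4*-1.0803 - 9 = -17.6424
grad_y = 2*4*2.0546 + 10 = 26.4368
Step 2: Gradient step.
x_raw = -1.0803 - 0.02*-17.6424 = -0.7275
y_raw = 2.0546 - 0.02*26.4368 = 1.5259
Step 3: Project onto [-3, 2].
x_proj = clip(-0.7275) = -0.7275
y_proj = clip(1.5259) = 1.5259
Step 4: Evaluate f.
f(-0.7275, 1.5259) = 33.2355


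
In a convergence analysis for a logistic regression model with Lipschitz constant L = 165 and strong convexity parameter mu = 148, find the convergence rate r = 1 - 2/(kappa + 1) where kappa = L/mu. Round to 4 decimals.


Step 1: Compute the condition number.
kappa = L/mu = 165/148 = 1.1149
Step 2: Compute the convergence rate.
r = 1 - 2/(kappa + 1) = 1 - 2*mu/(L + mu) = (L - mu)/(L + mu) = 17/313 = 0.0543


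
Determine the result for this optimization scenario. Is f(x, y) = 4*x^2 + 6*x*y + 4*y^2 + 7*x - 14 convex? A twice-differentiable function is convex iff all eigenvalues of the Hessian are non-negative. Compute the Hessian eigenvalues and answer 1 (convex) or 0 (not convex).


The Hessian of f(x,y) = 4*x^2 + 6*x*y + 4*y^2 + 7*x - 14 is:
H = [[8, 6], [6, 8]]
Trace = 8 + 8 = 16
Determinant = 8*8 - (6)^2 = 28
Discriminant = (16)^2 - 4*28 = 144.0
Eigenvalues: lambda_1 = 2.0, lambda_2 = 14.0
The function is convex.

1


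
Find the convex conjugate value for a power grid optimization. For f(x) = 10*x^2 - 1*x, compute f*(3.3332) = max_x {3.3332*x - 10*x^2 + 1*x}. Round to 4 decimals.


f*(y) = sup_x {y*x - a*x^2 - b*x} = sup_x {(y-b)*x - a*x^2}
FOC: (y - b) - 2a*x = 0 => x* = (y - b)/(2a)
x* = (3.3332 + 1)/(2*10) = 0.2167
f*(3.3332) = (y-b)^2/(4a) = (3.3332 + 1)^2/(4*10)
= 18.7766/40 = 0.4694


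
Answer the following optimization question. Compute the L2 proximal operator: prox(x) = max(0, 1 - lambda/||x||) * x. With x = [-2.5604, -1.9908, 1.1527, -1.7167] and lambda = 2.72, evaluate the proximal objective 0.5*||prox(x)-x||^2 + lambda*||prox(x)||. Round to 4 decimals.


Step 1: Compute ||x||.
||x|| = 3.8464
Step 2: Compute scaling factor.
scale = max(0, 1 - 2.72/3.8464) = 0.2928
Step 3: prox(x) = [-0.7498, -0.583, 0.3376, -0.5027]
||prox(x)|| = 1.1264
Step 4: Proximal objective.
0.5*||prox-x||^2 = 3.6992
lambda*||prox|| = 3.0638
Total = 6.763


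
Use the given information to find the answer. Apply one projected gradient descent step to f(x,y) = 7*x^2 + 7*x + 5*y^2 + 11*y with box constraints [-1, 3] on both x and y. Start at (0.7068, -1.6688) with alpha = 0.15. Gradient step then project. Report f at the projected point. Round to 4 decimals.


Step 1: Compute gradient at (0.7068, -1.6688).
grad_x = 2*7*0.7068 + 7 = 16.8952
grad_y = 2*5*-1.6688 + 11 = -5.688
Step 2: Gradient step.
x_raw = 0.7068 - 0.15*16.8952 = -1.8275
y_raw = -1.6688 - 0.15*-5.688 = -0.8156
Step 3: Project onto [-1, 3].
x_proj = clip(-1.8275) = -1.0
y_proj = clip(-0.8156) = -0.8156
Step 4: Evaluate f.
f(-1.0, -0.8156) = -5.6456


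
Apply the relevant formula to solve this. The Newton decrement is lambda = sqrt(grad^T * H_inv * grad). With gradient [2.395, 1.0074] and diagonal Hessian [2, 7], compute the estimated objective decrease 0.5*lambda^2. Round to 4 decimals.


Step 1: H is diagonal, so H^(-1) * g = [1.1975, 0.1439].
Step 2: g^T H^(-1) g = sum_i g_i^2 / H_ii
  = (2.395)^2/2 + (1.0074)^2/7
  = 2.868 + 0.145 = 3.013
Step 3: Objective decrease = 0.5 * g^T H^(-1) g = 1.5065


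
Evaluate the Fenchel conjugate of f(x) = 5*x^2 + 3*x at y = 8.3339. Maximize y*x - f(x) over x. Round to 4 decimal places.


f*(y) = sup_x {y*x - a*x^2 - b*x} = sup_x {(y-b)*x - a*x^2}
FOC: (y - b) - 2a*x = 0 => x* = (y - b)/(2a)
x* = (8.3339 - 3)/(2*5) = 0.5334
f*(8.3339) = (y-b)^2/(4a) = (8.3339 - 3)^2/(4*5)
= 28.4505/20 = 1.4225


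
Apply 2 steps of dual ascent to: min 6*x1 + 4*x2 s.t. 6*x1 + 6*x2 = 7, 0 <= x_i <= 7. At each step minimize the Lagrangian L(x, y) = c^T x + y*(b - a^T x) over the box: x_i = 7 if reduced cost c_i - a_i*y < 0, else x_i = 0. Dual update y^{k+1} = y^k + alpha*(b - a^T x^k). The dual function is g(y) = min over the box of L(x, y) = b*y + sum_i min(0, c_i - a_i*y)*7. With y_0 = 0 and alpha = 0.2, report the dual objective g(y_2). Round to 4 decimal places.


Dual ascent for LP: min 6*x1 + 4*x2, 6*x1 + 6*x2 = 7, 0 <= x_i <= 7
Step 1: y^k = 0.0, reduced costs: (6.0, 4.0)
  x^k = (0.0, 0.0), subgradient = b - a^T x = 7.0
  y^{k+1} = 0.0 + 0.2*7.0 = 1.4
Step 2: y^k = 1.4, reduced costs: (-2.4, -4.4)
  x^k = (7.0, 7.0), subgradient = b - a^T x = -77.0
  y^{k+1} = 1.4 + 0.2*-77.0 = -14.0
Dual objective at y_2 = -14.0: reduced costs (90.0, 88.0), box minimizer x = (0.0, 0.0)
g(y_2) = b*y + (c1 - a1*y)*x1 + (c2 - a2*y)*x2 = 7*(-14.0) + 90.0*0.0 + 88.0*0.0 = -98.0 + 0.0 + 0.0 = -98.0


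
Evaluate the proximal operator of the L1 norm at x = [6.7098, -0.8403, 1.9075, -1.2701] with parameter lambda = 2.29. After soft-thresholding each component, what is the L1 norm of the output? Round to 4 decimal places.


Soft-thresholding with lambda = 2.29:
prox(6.7098) = sign(6.7098)*max(|6.7098| - 2.29, 0) = 4.4198
prox(-0.8403) = sign(-0.8403)*max(|-0.8403| - 2.29, 0) = 0.0
prox(1.9075) = sign(1.9075)*max(|1.9075| - 2.29, 0) = 0.0
prox(-1.2701) = sign(-1.2701)*max(|-1.2701| - 2.29, 0) = 0.0
prox(x) = [4.4198, 0.0, 0.0, 0.0]
||prox(x)||_1 = 4.4198 + 0.0 + 0.0 + 0.0 = 4.4198


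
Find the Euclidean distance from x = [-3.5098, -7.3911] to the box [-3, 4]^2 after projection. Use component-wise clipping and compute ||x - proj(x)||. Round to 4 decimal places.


Project each component onto [-3, 4].
clip(-3.5098) = -3.0, clip(-7.3911) = -3.0
Projection = [-3.0, -3.0]
Squared diffs: [0.2599, 19.2818]
Distance = sqrt(19.5417) = 4.4206


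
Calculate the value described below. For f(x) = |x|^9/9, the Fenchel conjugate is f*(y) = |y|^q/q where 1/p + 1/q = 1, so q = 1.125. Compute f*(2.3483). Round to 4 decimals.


The conjugate exponent q satisfies 1/p + 1/q = 1.
p = 9, so q = 9/(9 - 1) = 1.125
|y|^q = 2.3483^1.125 = 2.6127
f*(2.3483) = 2.6127 / 1.125 = 2.3224


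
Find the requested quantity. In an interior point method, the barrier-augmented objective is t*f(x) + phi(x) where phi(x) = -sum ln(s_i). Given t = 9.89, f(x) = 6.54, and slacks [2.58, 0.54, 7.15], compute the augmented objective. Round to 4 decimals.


Step 1: Compute log-barrier.
ln values: [0.9478, -0.6162, 1.9671]
phi = -(0.9478 - 0.6162 + 1.9671) = -2.2987
Step 2: Compute augmented objective.
t*f(x) = 9.89*6.54 = 64.6806
Total = 64.6806 - 2.2987 = 62.3819


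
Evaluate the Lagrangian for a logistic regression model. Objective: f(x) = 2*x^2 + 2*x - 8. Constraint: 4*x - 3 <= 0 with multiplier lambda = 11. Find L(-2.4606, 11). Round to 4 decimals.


Step 1: Evaluate f(x).
f(-2.4606) = 2*(-2.4606)^2 + 2*(-2.4606) - 8 = -0.8121
Step 2: Evaluate g(x).
g(-2.4606) = 4*-2.4606 - 3 = -12.8424
Step 3: Compute Lagrangian.
L = -0.8121 + 11*-12.8424 = -142.0785


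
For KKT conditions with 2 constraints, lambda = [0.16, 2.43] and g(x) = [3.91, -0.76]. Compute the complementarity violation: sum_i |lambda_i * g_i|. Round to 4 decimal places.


KKT complementary slackness check:
lambda_1 * g_1 = 0.16 * 3.91 = 0.6256
lambda_2 * g_2 = 2.43 * -0.76 = -1.8468
Total violation = 0.6256 + 1.8468 = 2.4724


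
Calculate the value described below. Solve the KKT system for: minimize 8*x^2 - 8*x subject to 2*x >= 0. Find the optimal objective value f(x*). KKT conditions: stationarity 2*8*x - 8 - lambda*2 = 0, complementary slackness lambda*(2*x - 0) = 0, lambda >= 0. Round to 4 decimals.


Step 1: Try lambda = 0 (constraint inactive).
Stationarity: 2*8*x - 8 = 0
x* = 8/(2*8) = 0.5
Check constraint: 2*0.5 = 1.0 >= 0 -- satisfied.
Step 2: Compute optimal value.
f(x*) = 8*0.5^2 - 8*0.5 = -2.0


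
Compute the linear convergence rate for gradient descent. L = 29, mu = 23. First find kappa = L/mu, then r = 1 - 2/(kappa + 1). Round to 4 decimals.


Step 1: Compute the condition number.
kappa = L/mu = 29/23 = 1.2609
Step 2: Compute the convergence rate.
r = 1 - 2/(kappa + 1) = 1 - 2*mu/(L + mu) = (L - mu)/(L + mu) = 6/52 = 0.1154


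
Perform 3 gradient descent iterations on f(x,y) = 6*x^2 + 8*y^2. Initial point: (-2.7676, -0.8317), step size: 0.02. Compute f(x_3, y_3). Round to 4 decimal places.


Gradient descent on f(x,y) = 6*x^2 + 8*y^2.
Starting point: (-2.7676, -0.8317), alpha = 0.02
Step 1: grad_x = 2*6*-2.7676 = -33.2112, grad_y = 2*8*-0.8317 = -13.3072
  x_1 = -2.7676 - 0.02*-33.2112 = -2.1034
  y_1 = -0.8317 - 0.02*-13.3072 = -0.5656
Step 2: grad_x = 2*6*-2.1034 = -25.2405, grad_y = 2*8*-0.5656 = -9.0489
  x_2 = -2.1034 - 0.02*-25.2405 = -1.5986
  y_2 = -0.5656 - 0.02*-9.0489 = -0.3846
Step 3: grad_x = 2*6*-1.5986 = -19.1828, grad_y = 2*8*-0.3846 = -6.1532
  x_3 = -1.5986 - 0.02*-19.1828 = -1.2149
  y_3 = -0.3846 - 0.02*-6.1532 = -0.2615
f(-1.2149, -0.2615) = 6*(-1.2149)^2 + 8*(-0.2615)^2 = 9.4032


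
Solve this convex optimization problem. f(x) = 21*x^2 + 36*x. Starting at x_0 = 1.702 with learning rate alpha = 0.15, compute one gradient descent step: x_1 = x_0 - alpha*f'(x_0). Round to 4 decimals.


We compute the gradient at x_0 and apply the update.
f'(x) = 42*x + 36
f'(1.702) = 42*1.702 + 36 = 107.484
x_1 = 1.702 - 0.15*107.484 = -14.4206


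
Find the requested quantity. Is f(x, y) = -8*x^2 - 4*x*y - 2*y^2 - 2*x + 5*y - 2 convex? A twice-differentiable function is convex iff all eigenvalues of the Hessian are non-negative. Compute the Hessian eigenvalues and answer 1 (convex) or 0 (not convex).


The Hessian of f(x,y) = -8*x^2 - 4*x*y - 2*y^2 - 2*x + 5*y - 2 is:
H = [[-16, -4], [-4, -4]]
Trace = -16 - 4 = -20
Determinant = -16*-4 - (-4)^2 = 48
Discriminant = (-20)^2 - 4*48 = 208.0
Eigenvalues: lambda_1 = -17.2111, lambda_2 = -2.7889
The function is not convex.

0


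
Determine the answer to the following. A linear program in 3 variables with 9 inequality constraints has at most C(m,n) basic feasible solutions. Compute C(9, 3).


Each vertex corresponds to some choice of n active constraints out of m, so the number of vertices is at most C(m, n) = m! / (n!(m-n)!).
m = 9, n = 3
Numerator: 9 * 8 * 7
Denominator: 3! = 6
C(9, 3) = 84


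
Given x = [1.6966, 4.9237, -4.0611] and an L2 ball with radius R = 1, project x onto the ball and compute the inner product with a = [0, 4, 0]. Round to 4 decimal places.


Step 1: Compute ||x|| (intermediates to 6 decimals).
||x|| = sqrt(1.6966^2 + 4.9237^2 + (-4.0611)^2) = 6.604075
Step 2: Project.
Since ||x|| > R, scale = R/||x|| = 1/6.604075 = 0.151422, proj(x) = scale * x
proj(x) = [0.256903, 0.745557, -0.61494]
Step 3: Dot product.
a^T * proj(x) = 0*0.256903 + 4*0.745557 + 0*(-0.61494) = 2.9822


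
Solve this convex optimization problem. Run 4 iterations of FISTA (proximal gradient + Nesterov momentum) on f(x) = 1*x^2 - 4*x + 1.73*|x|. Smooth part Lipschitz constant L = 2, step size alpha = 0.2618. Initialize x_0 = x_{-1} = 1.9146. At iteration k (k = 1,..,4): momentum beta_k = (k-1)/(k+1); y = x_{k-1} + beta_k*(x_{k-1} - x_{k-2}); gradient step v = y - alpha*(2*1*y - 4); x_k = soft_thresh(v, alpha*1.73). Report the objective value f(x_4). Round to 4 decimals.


FISTA on f(x) = 1*x^2 - 4*x + 1.73*|x|
L = 2, alpha = 0.2618
Iteration 1: beta = 0.0, y = 1.9146 + 0.0*(1.9146 - 1.9146) = 1.9146
  grad(y) = -0.1708, v = y - alpha*grad = 1.9593
  prox(v) = soft_thresh(1.9593, 0.4529) = 1.5064
Iteration 2: beta = 0.3333, y = 1.5064 + 0.3333*(1.5064 - 1.9146) = 1.3703
  grad(y) = -1.2593, v = y - alpha*grad = 1.7
  prox(v) = soft_thresh(1.7, 0.4529) = 1.2471
Iteration 3: beta = 0.5, y = 1.2471 + 0.5*(1.2471 - 1.5064) = 1.1175
  grad(y) = -1.7651, v = y - alpha*grad = 1.5796
  prox(v) = soft_thresh(1.5796, 0.4529) = 1.1266
Iteration 4: beta = 0.6, y = 1.1266 + 0.6*(1.1266 - 1.2471) = 1.0544
  grad(y) = -1.8913, v = y - alpha*grad = 1.5495
  prox(v) = soft_thresh(1.5495, 0.4529) = 1.0966
f(x_4) = 1*1.0966^2 - 4*1.0966 + 1.73*|1.0966| = -1.2867


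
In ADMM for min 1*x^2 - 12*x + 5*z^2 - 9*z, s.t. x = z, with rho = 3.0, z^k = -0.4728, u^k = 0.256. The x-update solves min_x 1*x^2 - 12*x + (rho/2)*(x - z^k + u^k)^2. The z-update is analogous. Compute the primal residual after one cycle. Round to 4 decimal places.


ADMM iteration with rho = 3.0, z^k = -0.4728, u^k = 0.256
Step 1: x-update.
Minimize 1*x^2 - 12*x + (3.0/2)*(x + 0.4728 + 0.256)^2
FOC: (2*1 + 3.0)*x = 12 + 3.0*(-0.4728 - 0.256)
x^{k+1} = 1.9627
Step 2: z-update.
Minimize 5*z^2 - 9*z + (3.0/2)*(1.9627 - z + 0.256)^2
FOC: (2*5 + 3.0)*z = 9 + 3.0*(1.9627 + 0.256)
z^{k+1} = 1.2043
Step 3: u-update.
u^{k+1} = 0.256 + 1.9627 - 1.2043 = 1.0144
Step 4: Primal residual = |1.9627 - 1.2043| = 0.7584


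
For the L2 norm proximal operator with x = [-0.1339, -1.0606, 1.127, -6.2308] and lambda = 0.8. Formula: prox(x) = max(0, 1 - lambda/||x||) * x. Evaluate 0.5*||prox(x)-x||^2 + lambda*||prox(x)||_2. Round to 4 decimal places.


Step 1: Compute ||x||.
||x|| = 6.4215
Step 2: Compute scaling factor.
scale = max(0, 1 - 0.8/6.4215) = 0.8754
Step 3: prox(x) = [-0.1172, -0.9285, 0.9866, -5.4546]
||prox(x)|| = 5.6215
Step 4: Proximal objective.
0.5*||prox-x||^2 = 0.32
lambda*||prox|| = 4.4972
Total = 4.8172


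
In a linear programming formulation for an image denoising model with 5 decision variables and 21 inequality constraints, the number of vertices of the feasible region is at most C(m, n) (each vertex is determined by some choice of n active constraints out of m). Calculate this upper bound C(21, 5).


Each vertex corresponds to some choice of n active constraints out of m, so the number of vertices is at most C(m, n) = m! / (n!(m-n)!).
m = 21, n = 5
Numerator: 21 * 20 * 19 * 18 * 17
Denominator: 5! = 120
C(21, 5) = 20349


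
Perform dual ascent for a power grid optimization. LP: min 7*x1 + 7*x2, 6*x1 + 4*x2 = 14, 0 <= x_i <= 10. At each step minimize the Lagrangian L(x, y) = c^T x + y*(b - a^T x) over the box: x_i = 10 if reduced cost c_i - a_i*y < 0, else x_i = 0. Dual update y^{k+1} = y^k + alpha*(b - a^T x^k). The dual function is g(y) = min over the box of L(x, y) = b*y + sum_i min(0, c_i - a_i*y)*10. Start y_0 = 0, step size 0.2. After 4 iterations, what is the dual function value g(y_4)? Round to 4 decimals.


Dual ascent for LP: min 7*x1 + 7*x2, 6*x1 + 4*x2 = 14, 0 <= x_i <= 10
Step 1: y^k = 0.0, reduced costs: (7.0, 7.0)
  x^k = (0.0, 0.0), subgradient = b - a^T x = 14.0
  y^{k+1} = 0.0 + 0.2*14.0 = 2.8
Step 2: y^k = 2.8, reduced costs: (-9.8, -4.2)
  x^k = (10.0, 10.0), subgradient = b - a^T x = -86.0
  y^{k+1} = 2.8 + 0.2*-86.0 = -14.4
Step 3: y^k = -14.4, reduced costs: (93.4, 64.6)
  x^k = (0.0, 0.0), subgradient = b - a^T x = 14.0
  y^{k+1} = -14.4 + 0.2*14.0 = -11.6
Step 4: y^k = -11.6, reduced costs: (76.6, 53.4)
  x^k = (0.0, 0.0), subgradient = b - a^T x = 14.0
  y^{k+1} = -11.6 + 0.2*14.0 = -8.8
Dual objective at y_4 = -8.8: reduced costs (59.8, 42.2), box minimizer x = (0.0, 0.0)
g(y_4) = b*y + (c1 - a1*y)*x1 + (c2 - a2*y)*x2 = 14*(-8.8) + 59.8*0.0 + 42.2*0.0 = -123.2 + 0.0 + 0.0 = -123.2


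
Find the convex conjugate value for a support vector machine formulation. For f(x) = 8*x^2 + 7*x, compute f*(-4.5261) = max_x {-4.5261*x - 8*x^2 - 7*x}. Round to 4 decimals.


f*(y) = sup_x {y*x - a*x^2 - b*x} = sup_x {(y-b)*x - a*x^2}
FOC: (y - b) - 2a*x = 0 => x* = (y - b)/(2a)
x* = (-4.5261 - 7)/(2*8) = -0.7204
f*(-4.5261) = (y-b)^2/(4a) = (-4.5261 - 7)^2/(4*8)
= 132.851/32 = 4.1516


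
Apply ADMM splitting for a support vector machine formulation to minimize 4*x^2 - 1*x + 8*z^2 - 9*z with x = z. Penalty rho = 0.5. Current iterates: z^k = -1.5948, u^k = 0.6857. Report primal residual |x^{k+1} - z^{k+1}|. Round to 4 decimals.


ADMM iteration with rho = 0.5, z^k = -1.5948, u^k = 0.6857
Step 1: x-update.
Minimize 4*x^2 - 1*x + (0.5/2)*(x + 1.5948 + 0.6857)^2
FOC: (2*4 + 0.5)*x = 1 + 0.5*(-1.5948 - 0.6857)
x^{k+1} = -0.0165
Step 2: z-update.
Minimize 8*z^2 - 9*z + (0.5/2)*(-0.0165 - z + 0.6857)^2
FOC: (2*8 + 0.5)*z = 9 + 0.5*(-0.0165 + 0.6857)
z^{k+1} = 0.5657
Step 3: u-update.
u^{k+1} = 0.6857 - 0.0165 - 0.5657 = 0.1035
Step 4: Primal residual = |-0.0165 - 0.5657| = 0.5822


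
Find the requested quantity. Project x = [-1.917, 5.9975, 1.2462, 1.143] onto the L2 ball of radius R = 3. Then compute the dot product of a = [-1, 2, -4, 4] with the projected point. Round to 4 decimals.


Step 1: Compute ||x|| (intermediates to 6 decimals).
||x|| = sqrt((-1.917)^2 + 5.9975^2 + 1.2462^2 + 1.143^2) = 6.519537
Step 2: Project.
Since ||x|| > R, scale = R/||x|| = 3/6.519537 = 0.460155, proj(x) = scale * x
proj(x) = [-0.882117, 2.75978, 0.573445, 0.525957]
Step 3: Dot product.
a^T * proj(x) = -1*(-0.882117) + 2*2.75978 - 4*0.573445 + 4*0.525957 = 6.2117


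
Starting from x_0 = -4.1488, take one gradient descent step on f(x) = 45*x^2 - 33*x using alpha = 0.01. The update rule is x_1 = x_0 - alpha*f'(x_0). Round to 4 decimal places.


We compute the gradient at x_0 and apply the update.
f'(x) = 90*x - 33
f'(-4.1488) = 90*-4.1488 - 33 = -406.392
x_1 = -4.1488 - 0.01*-406.392 = -0.0849


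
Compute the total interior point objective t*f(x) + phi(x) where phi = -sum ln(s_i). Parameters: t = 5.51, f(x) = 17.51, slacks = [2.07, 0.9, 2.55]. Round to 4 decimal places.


Step 1: Compute log-barrier.
ln values: [0.7275, -0.1054, 0.9361]
phi = -(0.7275 - 0.1054 + 0.9361) = -1.5583
Step 2: Compute augmented objective.
t*f(x) = 5.51*17.51 = 96.4801
Total = 96.4801 - 1.5583 = 94.9218


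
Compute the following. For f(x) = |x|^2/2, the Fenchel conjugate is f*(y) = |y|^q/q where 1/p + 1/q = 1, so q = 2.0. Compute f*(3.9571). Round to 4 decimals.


The conjugate exponent q satisfies 1/p + 1/q = 1.
p = 2, so q = 2/(2 - 1) = 2.0
|y|^q = 3.9571^2.0 = 15.6586
f*(3.9571) = 15.6586 / 2.0 = 7.8293


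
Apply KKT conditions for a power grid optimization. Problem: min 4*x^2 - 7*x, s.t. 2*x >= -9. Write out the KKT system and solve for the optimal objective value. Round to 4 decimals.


Step 1: Try lambda = 0 (constraint inactive).
Stationarity: 2*4*x - 7 = 0
x* = 7/(2*4) = 0.875
Check constraint: 2*0.875 = 1.75 >= -9 -- satisfied.
Step 2: Compute optimal value.
f(x*) = 4*0.875^2 - 7*0.875 = -3.0625


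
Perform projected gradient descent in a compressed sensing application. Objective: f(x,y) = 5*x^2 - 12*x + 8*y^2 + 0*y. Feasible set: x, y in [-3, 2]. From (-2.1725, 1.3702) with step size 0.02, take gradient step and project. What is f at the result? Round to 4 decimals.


Step 1: Compute gradient at (-2.1725, 1.3702).
grad_x = 2*5*-2.1725 - 12 = -33.725
grad_y = 2*8*1.3702 + 0 = 21.9232
Step 2: Gradient step.
x_raw = -2.1725 - 0.02*-33.725 = -1.498
y_raw = 1.3702 - 0.02*21.9232 = 0.9317
Step 3: Project onto [-3, 2].
x_proj = clip(-1.498) = -1.498
y_proj = clip(0.9317) = 0.9317
Step 4: Evaluate f.
f(-1.498, 0.9317) = 36.1411


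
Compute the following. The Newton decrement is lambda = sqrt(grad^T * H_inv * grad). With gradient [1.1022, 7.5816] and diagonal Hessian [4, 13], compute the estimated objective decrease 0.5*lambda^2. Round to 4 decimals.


Step 1: H is diagonal, so H^(-1) * g = [0.2756, 0.5832].
Step 2: g^T H^(-1) g = sum_i g_i^2 / H_ii
  = (1.1022)^2/4 + (7.5816)^2/13
  = 0.3037 + 4.4216 = 4.7253
Step 3: Objective decrease = 0.5 * g^T H^(-1) g = 2.3627


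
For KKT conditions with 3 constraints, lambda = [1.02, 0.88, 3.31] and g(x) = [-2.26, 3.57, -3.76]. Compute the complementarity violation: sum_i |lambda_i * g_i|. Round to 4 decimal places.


KKT complementary slackness check:
lambda_1 * g_1 = 1.02 * -2.26 = -2.3052
lambda_2 * g_2 = 0.88 * 3.57 = 3.1416
lambda_3 * g_3 = 3.31 * -3.76 = -12.4456
Total violation = 2.3052 + 3.1416 + 12.4456 = 17.8924


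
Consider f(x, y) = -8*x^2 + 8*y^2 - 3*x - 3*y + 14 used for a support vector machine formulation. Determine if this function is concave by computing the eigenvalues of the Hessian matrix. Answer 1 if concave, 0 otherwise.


The Hessian of f(x,y) = -8*x^2 + 8*y^2 - 3*x - 3*y + 14 is:
H = [[-16, 0], [0, 16]]
Trace = -16 + 16 = 0
Determinant = -16*16 - (0)^2 = -256
Discriminant = (0)^2 - 4*-256 = 1024.0
Eigenvalues: lambda_1 = -16.0, lambda_2 = 16.0
The function is not concave.

0


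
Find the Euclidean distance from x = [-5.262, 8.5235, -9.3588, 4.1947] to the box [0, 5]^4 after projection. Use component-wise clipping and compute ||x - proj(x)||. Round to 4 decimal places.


Project each component onto [0, 5].
clip(-5.262) = 0.0, clip(8.5235) = 5.0, clip(-9.3588) = 0.0, clip(4.1947) = 4.1947
Projection = [0.0, 5.0, 0.0, 4.1947]
Squared diffs: [27.6886, 12.4151, 87.5871, 0.0]
Distance = sqrt(127.6908) = 11.3


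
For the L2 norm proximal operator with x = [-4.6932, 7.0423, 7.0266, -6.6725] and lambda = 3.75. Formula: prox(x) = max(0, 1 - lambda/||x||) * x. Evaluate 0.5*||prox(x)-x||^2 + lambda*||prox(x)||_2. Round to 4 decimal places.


Step 1: Compute ||x||.
||x|| = 12.8653
Step 2: Compute scaling factor.
scale = max(0, 1 - 3.75/12.8653) = 0.7085
Step 3: prox(x) = [-3.3252, 4.9896, 4.9785, -4.7276]
||prox(x)|| = 9.1153
Step 4: Proximal objective.
0.5*||prox-x||^2 = 7.0313
lambda*||prox|| = 34.1824
Total = 41.2136
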